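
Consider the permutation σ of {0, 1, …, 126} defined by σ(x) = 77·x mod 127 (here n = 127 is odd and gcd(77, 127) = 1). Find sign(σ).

-1

Start at x=102: 102 → 107 → 111 → 38 → 5 → 4 → 54 → … (one orbit).
The orbit structure of x ↦ 77x mod 127: 4 orbits of sizes [42, 42, 42, 1].
With 4 cycles on 127 points, sign = (−1)^{127−4} = -1.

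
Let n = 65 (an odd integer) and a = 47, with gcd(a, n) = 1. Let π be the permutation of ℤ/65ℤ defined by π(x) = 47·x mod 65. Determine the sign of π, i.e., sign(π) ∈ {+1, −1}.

Trace 18: π^k(18) = [18, 1, 47, 64] for k=0..3.
The orbit structure of x ↦ 47x mod 65: 17 orbits of sizes [4, 4, 4, 4, 4, 4, 4, 4, 4, 4, 4, 4, 4, 4, 4, 4, 1].
17 cycles on 65: each ℓ→(−1)^(ℓ−1), product (−1)^48 = +1.
Check: (47/65) = +1 by Zolotarev.

+1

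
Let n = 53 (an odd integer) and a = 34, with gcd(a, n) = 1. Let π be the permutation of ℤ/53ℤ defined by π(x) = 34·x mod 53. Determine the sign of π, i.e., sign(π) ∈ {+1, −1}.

Trace 50: π^k(50) = [50, 4, 30, 13, 18, 29, 32] for k=0..6.
Decompose π into cycles: lengths [52, 1] (2 cycles, including the fixed point 0).
With 2 cycles on 53 points, sign = (−1)^{53−2} = -1.

-1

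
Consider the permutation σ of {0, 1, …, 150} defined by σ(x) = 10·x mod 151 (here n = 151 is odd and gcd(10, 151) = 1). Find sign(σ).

Start at x=100: 100 → 94 → 34 → 38 → 78 → 25 → 99 → … (one orbit).
The orbit structure of x ↦ 10x mod 151: 3 orbits of sizes [75, 75, 1].
Σ(ℓ_i−1) = 151−3 = 148; sign = (−1)^148 = +1.
Zolotarev: (10|151) = +1, matching the cycle-count sign.

+1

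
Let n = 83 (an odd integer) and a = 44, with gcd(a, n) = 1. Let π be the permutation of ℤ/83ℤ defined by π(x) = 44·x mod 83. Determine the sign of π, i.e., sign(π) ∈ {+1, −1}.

Start at x=16: 16 → 40 → 17 → 1 → 44 → 27 → 26 → … (one orbit).
3 cycles of lengths [41, 41, 1].
With 3 cycles on 83 points, sign = (−1)^{83−3} = +1.
(44|83)_J = +1 (Zolotarev's lemma cross-check).

+1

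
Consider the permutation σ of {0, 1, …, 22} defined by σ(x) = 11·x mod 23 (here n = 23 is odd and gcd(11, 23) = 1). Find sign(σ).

-1

Orbit of 15 under x↦11x: [15, 4, 21, 1, 11, 6, 20]… (length divides ord_23(11)).
Cycle lengths of π_11 on ℤ/23ℤ: [22, 1]; 2 cycles in total.
Σ(ℓ_i−1) = 23−2 = 21; sign = (−1)^21 = -1.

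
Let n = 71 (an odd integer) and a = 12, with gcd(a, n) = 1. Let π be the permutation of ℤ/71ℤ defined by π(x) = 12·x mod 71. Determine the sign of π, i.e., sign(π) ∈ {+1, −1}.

+1

Trace 27: π^k(27) = [27, 40, 54, 9, 37, 18, 3] for k=0..6.
π_12 has 3 disjoint cycles with lengths [35, 35, 1] on {0,…,70}.
sign(π) = (−1)^{n − #cycles} = (−1)^{71−3} = (−1)^68 = +1.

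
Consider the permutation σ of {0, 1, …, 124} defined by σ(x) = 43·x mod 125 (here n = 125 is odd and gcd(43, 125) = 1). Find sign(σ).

Trace 7: π^k(7) = [7, 51, 68, 49, 107, 101, 93] for k=0..6.
π_43 has 12 disjoint cycles with lengths [20, 20, 20, 20, 20, 4, 4, 4, 4, 4, 4, 1] on {0,…,124}.
n − c = 125 − 12 = 113; sign = (−1)^113 = -1.
The Jacobi symbol (43|125) = -1 (Zolotarev) agrees.

-1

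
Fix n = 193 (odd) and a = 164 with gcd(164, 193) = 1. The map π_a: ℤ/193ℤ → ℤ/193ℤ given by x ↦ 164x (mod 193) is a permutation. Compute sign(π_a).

-1

Trace 35: π^k(35) = [35, 143, 99, 24, 76, 112, 33] for k=0..6.
Cycle lengths of π_164 on ℤ/193ℤ: [64, 64, 64, 1]; 4 cycles in total.
Σ(ℓ_i−1) = 193−4 = 189; sign = (−1)^189 = -1.
Zolotarev: (164|193) = -1, matching the cycle-count sign.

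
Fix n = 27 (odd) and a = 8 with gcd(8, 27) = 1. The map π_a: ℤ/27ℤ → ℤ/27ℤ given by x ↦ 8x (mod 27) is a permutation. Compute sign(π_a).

-1

Start at x=19: 19 → 17 → 1 → 8 → 10 → 26 → 19 (one orbit).
Cycle type of π: 6×3 + 2×4 + 1; total 8 cycles.
With 8 cycles on 27 points, sign = (−1)^{27−8} = -1.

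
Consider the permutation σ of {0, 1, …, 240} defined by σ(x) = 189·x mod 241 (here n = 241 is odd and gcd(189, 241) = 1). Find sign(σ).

-1

Orbit of 68 under x↦189x: [68, 79, 230, 90, 140, 191, 190]… (length divides ord_241(189)).
The orbit structure of x ↦ 189x mod 241: 2 orbits of sizes [240, 1].
Σ(ℓ_i−1) = 241−2 = 239; sign = (−1)^239 = -1.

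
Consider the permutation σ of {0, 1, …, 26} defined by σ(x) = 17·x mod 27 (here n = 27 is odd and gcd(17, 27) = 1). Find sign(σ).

Trace 17: π^k(17) = [17, 19, 26, 10, 8, 1] for k=0..5.
π_17 has 8 disjoint cycles with lengths [6, 6, 6, 2, 2, 2, 2, 1] on {0,…,26}.
8 cycles on 27: each ℓ→(−1)^(ℓ−1), product (−1)^19 = -1.
Via Zolotarev, sign(π_{17}) = (17|27) = -1.

-1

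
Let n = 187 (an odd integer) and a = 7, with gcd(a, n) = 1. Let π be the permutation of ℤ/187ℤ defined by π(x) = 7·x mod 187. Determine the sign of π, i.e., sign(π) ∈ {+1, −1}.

+1

Start at x=60: 60 → 46 → 135 → 10 → 70 → 116 → 64 → … (one orbit).
The orbit structure of x ↦ 7x mod 187: 5 orbits of sizes [80, 80, 16, 10, 1].
n − c = 187 − 5 = 182; sign = (−1)^182 = +1.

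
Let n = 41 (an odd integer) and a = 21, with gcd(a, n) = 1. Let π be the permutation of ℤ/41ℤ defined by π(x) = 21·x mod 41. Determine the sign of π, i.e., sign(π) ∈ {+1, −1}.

Start at x=4: 4 → 2 → 1 → 21 → 31 → 36 → 18 → … (one orbit).
Cycle type of π: 20×2 + 1; total 3 cycles.
Σ(ℓ_i−1) = 41−3 = 38; sign = (−1)^38 = +1.
(21|41)_J = +1 (Zolotarev's lemma cross-check).

+1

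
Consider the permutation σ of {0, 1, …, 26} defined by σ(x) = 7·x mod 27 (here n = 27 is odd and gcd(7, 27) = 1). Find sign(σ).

+1

Start at x=22: 22 → 19 → 25 → 13 → 10 → 16 → 4 → … (one orbit).
Decompose π into cycles: lengths [9, 9, 3, 3, 1, 1, 1] (7 cycles, including the fixed point 0).
sign(π) = (−1)^{n − #cycles} = (−1)^{27−7} = (−1)^20 = +1.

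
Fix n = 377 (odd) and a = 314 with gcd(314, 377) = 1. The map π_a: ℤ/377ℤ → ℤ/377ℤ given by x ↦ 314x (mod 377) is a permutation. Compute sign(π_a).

-1

Start at x=1: 1 → 314 → 199 → 281 → 16 → 123 → 168 → … (one orbit).
π_314 has 10 disjoint cycles with lengths [84, 84, 84, 84, 12, 7, 7, 7, 7, 1] on {0,…,376}.
sign(π) = (−1)^{n − #cycles} = (−1)^{377−10} = (−1)^367 = -1.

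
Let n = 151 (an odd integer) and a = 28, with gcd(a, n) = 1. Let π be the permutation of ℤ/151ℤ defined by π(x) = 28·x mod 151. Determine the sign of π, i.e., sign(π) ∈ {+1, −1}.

-1

Start at x=127: 127 → 83 → 59 → 142 → 50 → 41 → 91 → … (one orbit).
Cycle lengths of π_28 on ℤ/151ℤ: [50, 50, 50, 1]; 4 cycles in total.
sign(π) = (−1)^{n − #cycles} = (−1)^{151−4} = (−1)^147 = -1.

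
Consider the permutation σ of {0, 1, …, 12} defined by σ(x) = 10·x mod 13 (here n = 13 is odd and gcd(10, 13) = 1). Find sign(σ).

+1

Orbit of 3 under x↦10x: [3, 4, 1, 10, 9, 12]… (length divides ord_13(10)).
Decompose π into cycles: lengths [6, 6, 1] (3 cycles, including the fixed point 0).
n − c = 13 − 3 = 10; sign = (−1)^10 = +1.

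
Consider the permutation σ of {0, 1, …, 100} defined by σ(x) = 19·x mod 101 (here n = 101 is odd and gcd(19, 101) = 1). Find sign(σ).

Orbit of 78 under x↦19x: [78, 68, 80, 5, 95, 88, 56]… (length divides ord_101(19)).
Cycle lengths of π_19 on ℤ/101ℤ: [25, 25, 25, 25, 1]; 5 cycles in total.
101 − 5 = 96 transpositions; sign(π) = (−1)^96 = +1.

+1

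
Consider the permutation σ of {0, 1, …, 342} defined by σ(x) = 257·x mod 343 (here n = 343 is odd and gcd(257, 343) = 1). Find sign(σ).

Start at x=310: 310 → 94 → 148 → 306 → 95 → 62 → 156 → … (one orbit).
The orbit structure of x ↦ 257x mod 343: 4 orbits of sizes [294, 42, 6, 1].
sign(π) = (−1)^{n − #cycles} = (−1)^{343−4} = (−1)^339 = -1.
Via Zolotarev, sign(π_{257}) = (257|343) = -1.

-1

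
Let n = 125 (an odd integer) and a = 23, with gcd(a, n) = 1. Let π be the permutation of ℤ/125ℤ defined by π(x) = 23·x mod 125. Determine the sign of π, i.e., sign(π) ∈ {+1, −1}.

-1

Trace 31: π^k(31) = [31, 88, 24, 52, 71, 8, 59] for k=0..6.
The orbit structure of x ↦ 23x mod 125: 4 orbits of sizes [100, 20, 4, 1].
4 cycles on 125: each ℓ→(−1)^(ℓ−1), product (−1)^121 = -1.
Check: (23/125) = -1 by Zolotarev.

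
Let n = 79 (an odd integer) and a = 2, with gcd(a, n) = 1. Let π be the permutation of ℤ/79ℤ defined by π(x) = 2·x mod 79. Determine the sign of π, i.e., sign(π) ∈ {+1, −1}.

Trace 19: π^k(19) = [19, 38, 76, 73, 67, 55, 31] for k=0..6.
Cycle type of π: 39×2 + 1; total 3 cycles.
79 − 3 = 76 transpositions; sign(π) = (−1)^76 = +1.
Check: (2/79) = +1 by Zolotarev.

+1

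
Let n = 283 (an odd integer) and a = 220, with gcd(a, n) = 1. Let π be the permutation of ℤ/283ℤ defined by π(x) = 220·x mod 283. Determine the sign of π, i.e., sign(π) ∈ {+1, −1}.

Start at x=61: 61 → 119 → 144 → 267 → 159 → 171 → 264 → … (one orbit).
2 cycles of lengths [282, 1].
283 − 2 = 281 transpositions; sign(π) = (−1)^281 = -1.

-1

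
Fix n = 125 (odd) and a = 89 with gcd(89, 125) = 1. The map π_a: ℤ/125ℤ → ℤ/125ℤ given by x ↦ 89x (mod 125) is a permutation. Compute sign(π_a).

+1

Trace 81: π^k(81) = [81, 84, 101, 114, 21, 119, 91] for k=0..6.
Cycle lengths of π_89 on ℤ/125ℤ: [50, 50, 10, 10, 2, 2, 1]; 7 cycles in total.
With 7 cycles on 125 points, sign = (−1)^{125−7} = +1.
The Jacobi symbol (89|125) = +1 (Zolotarev) agrees.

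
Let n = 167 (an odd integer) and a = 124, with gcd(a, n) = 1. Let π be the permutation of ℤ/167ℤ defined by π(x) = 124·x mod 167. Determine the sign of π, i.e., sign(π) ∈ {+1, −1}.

Trace 114: π^k(114) = [114, 108, 32, 127, 50, 21, 99] for k=0..6.
Cycle type of π: 83×2 + 1; total 3 cycles.
3 cycles on 167: each ℓ→(−1)^(ℓ−1), product (−1)^164 = +1.
(124|167)_J = +1 (Zolotarev's lemma cross-check).

+1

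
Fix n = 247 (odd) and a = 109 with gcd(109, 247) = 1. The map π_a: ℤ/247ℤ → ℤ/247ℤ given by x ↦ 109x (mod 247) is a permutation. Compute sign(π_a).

+1

Trace 70: π^k(70) = [70, 220, 21, 66, 31, 168, 34] for k=0..6.
π_109 has 11 disjoint cycles with lengths [36, 36, 36, 36, 36, 36, 18, 4, 4, 4, 1] on {0,…,246}.
sign(π) = (−1)^{n − #cycles} = (−1)^{247−11} = (−1)^236 = +1.
Zolotarev: (109|247) = +1, matching the cycle-count sign.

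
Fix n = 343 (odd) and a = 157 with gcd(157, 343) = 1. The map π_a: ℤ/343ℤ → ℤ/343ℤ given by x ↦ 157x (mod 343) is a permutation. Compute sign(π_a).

-1

Orbit of 223 under x↦157x: [223, 25, 152, 197, 59, 2, 314]… (length divides ord_343(157)).
Cycle type of π: 294 + 42 + 6 + 1; total 4 cycles.
With 4 cycles on 343 points, sign = (−1)^{343−4} = -1.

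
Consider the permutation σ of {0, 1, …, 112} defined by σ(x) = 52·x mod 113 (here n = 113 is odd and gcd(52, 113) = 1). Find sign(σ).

Orbit of 11 under x↦52x: [11, 7, 25, 57, 26, 109, 18]… (length divides ord_113(52)).
Cycle type of π: 56×2 + 1; total 3 cycles.
sign(π) = (−1)^{n − #cycles} = (−1)^{113−3} = (−1)^110 = +1.
(52|113)_J = +1 (Zolotarev's lemma cross-check).

+1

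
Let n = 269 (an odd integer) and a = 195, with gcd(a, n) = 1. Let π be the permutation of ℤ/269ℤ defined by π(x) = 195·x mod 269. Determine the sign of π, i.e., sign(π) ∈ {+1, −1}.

-1

Start at x=78: 78 → 146 → 225 → 28 → 80 → 267 → 148 → … (one orbit).
The orbit structure of x ↦ 195x mod 269: 2 orbits of sizes [268, 1].
sign(π) = (−1)^{n − #cycles} = (−1)^{269−2} = (−1)^267 = -1.
(195|269)_J = -1 (Zolotarev's lemma cross-check).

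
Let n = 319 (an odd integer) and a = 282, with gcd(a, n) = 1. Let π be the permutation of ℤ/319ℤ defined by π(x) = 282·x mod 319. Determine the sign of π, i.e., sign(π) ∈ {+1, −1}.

Trace 38: π^k(38) = [38, 189, 25, 32, 92, 105, 262] for k=0..6.
Cycle type of π: 140×2 + 28 + 10 + 1; total 5 cycles.
319 − 5 = 314 transpositions; sign(π) = (−1)^314 = +1.

+1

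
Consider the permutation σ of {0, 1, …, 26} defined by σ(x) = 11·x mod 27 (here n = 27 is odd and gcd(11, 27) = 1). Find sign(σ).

-1

Start at x=11: 11 → 13 → 8 → 7 → 23 → 10 → 2 → … (one orbit).
Cycle lengths of π_11 on ℤ/27ℤ: [18, 6, 2, 1]; 4 cycles in total.
27 − 4 = 23 transpositions; sign(π) = (−1)^23 = -1.
Zolotarev: (11|27) = -1, matching the cycle-count sign.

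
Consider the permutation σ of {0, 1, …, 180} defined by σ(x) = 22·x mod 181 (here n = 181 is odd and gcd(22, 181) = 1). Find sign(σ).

Start at x=31: 31 → 139 → 162 → 125 → 35 → 46 → 107 → … (one orbit).
Cycle lengths of π_22 on ℤ/181ℤ: [20, 20, 20, 20, 20, 20, 20, 20, 20, 1]; 10 cycles in total.
10 cycles on 181: each ℓ→(−1)^(ℓ−1), product (−1)^171 = -1.

-1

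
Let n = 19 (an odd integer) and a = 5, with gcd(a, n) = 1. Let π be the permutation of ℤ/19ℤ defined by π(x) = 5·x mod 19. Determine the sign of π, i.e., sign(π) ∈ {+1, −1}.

+1

Start at x=16: 16 → 4 → 1 → 5 → 6 → 11 → 17 → … (one orbit).
3 cycles of lengths [9, 9, 1].
sign(π) = (−1)^{n − #cycles} = (−1)^{19−3} = (−1)^16 = +1.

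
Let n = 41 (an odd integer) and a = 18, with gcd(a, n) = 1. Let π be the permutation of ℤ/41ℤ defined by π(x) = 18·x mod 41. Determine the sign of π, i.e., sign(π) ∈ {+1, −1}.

+1

Start at x=37: 37 → 10 → 16 → 1 → 18 → 37 (one orbit).
π_18 has 9 disjoint cycles with lengths [5, 5, 5, 5, 5, 5, 5, 5, 1] on {0,…,40}.
Σ(ℓ_i−1) = 41−9 = 32; sign = (−1)^32 = +1.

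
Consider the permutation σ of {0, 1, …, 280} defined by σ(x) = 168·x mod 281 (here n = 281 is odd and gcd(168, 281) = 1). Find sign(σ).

Start at x=10: 10 → 275 → 116 → 99 → 53 → 193 → 109 → … (one orbit).
6 cycles of lengths [56, 56, 56, 56, 56, 1].
281 − 6 = 275 transpositions; sign(π) = (−1)^275 = -1.
Via Zolotarev, sign(π_{168}) = (168|281) = -1.

-1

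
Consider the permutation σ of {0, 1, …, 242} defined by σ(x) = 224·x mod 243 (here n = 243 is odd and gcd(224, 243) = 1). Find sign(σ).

-1

Start at x=44: 44 → 136 → 89 → 10 → 53 → 208 → 179 → … (one orbit).
14 cycles of lengths [54, 54, 54, 18, 18, 18, 6, 6, 6, 2, 2, 2, 2, 1].
sign(π) = (−1)^{n − #cycles} = (−1)^{243−14} = (−1)^229 = -1.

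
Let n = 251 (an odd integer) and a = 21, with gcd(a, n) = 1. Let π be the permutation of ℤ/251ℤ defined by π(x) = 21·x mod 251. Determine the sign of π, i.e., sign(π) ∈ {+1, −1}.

Orbit of 75 under x↦21x: [75, 69, 194, 58, 214, 227, 249]… (length divides ord_251(21)).
3 cycles of lengths [125, 125, 1].
Σ(ℓ_i−1) = 251−3 = 248; sign = (−1)^248 = +1.

+1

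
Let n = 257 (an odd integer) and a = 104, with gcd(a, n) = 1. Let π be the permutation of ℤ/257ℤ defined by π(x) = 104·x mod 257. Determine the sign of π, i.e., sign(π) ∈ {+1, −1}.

+1

Orbit of 30 under x↦104x: [30, 36, 146, 21, 128, 205, 246]… (length divides ord_257(104)).
Cycle type of π: 128×2 + 1; total 3 cycles.
sign(π) = (−1)^{n − #cycles} = (−1)^{257−3} = (−1)^254 = +1.
Zolotarev: (104|257) = +1, matching the cycle-count sign.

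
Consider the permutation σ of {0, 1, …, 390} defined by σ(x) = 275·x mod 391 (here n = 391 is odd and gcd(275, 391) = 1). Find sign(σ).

Trace 252: π^k(252) = [252, 93, 160, 208, 114, 70, 91] for k=0..6.
The orbit structure of x ↦ 275x mod 391: 35 orbits of sizes [16, 16, 16, 16, 16, 16, 16, 16, 16, 16, 16, 16, 16, 16, 16, 16, 16, 16, 16, 16, 16, 16, 16, 2, 2, 2, 2, 2, 2, 2, 2, 2, 2, 2, 1].
sign(π) = (−1)^{n − #cycles} = (−1)^{391−35} = (−1)^356 = +1.

+1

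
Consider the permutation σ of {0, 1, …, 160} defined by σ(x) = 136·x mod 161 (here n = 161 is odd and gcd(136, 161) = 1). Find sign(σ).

+1

Trace 127: π^k(127) = [127, 45, 2, 111, 123, 145, 78] for k=0..6.
Cycle type of π: 66×2 + 22 + 6 + 1; total 5 cycles.
n − c = 161 − 5 = 156; sign = (−1)^156 = +1.
Via Zolotarev, sign(π_{136}) = (136|161) = +1.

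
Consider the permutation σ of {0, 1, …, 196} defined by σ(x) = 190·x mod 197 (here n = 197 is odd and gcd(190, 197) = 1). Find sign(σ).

+1

Trace 1: π^k(1) = [1, 190, 49, 51, 37, 135, 40] for k=0..6.
π_190 has 5 disjoint cycles with lengths [49, 49, 49, 49, 1] on {0,…,196}.
n − c = 197 − 5 = 192; sign = (−1)^192 = +1.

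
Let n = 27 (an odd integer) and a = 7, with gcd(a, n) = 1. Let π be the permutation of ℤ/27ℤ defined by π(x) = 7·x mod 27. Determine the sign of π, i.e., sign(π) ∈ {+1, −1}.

Orbit of 10 under x↦7x: [10, 16, 4, 1, 7, 22, 19]… (length divides ord_27(7)).
7 cycles of lengths [9, 9, 3, 3, 1, 1, 1].
n − c = 27 − 7 = 20; sign = (−1)^20 = +1.
Via Zolotarev, sign(π_{7}) = (7|27) = +1.

+1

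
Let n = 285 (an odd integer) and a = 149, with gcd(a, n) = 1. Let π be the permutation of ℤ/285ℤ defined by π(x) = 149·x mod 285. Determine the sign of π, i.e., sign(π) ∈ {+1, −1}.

Trace 134: π^k(134) = [134, 16, 104, 106, 119, 61, 254] for k=0..6.
Cycle type of π: 18×14 + 9×2 + 2×7 + 1; total 24 cycles.
Σ(ℓ_i−1) = 285−24 = 261; sign = (−1)^261 = -1.

-1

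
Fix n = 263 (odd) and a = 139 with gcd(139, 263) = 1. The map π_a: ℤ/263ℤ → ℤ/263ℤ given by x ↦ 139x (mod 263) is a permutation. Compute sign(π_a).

-1

Orbit of 157 under x↦139x: [157, 257, 218, 57, 33, 116, 81]… (length divides ord_263(139)).
2 cycles of lengths [262, 1].
With 2 cycles on 263 points, sign = (−1)^{263−2} = -1.
Check: (139/263) = -1 by Zolotarev.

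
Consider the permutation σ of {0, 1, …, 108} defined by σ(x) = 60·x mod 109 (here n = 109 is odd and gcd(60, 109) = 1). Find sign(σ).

Trace 73: π^k(73) = [73, 20, 1, 60, 3, 71, 9] for k=0..6.
π_60 has 3 disjoint cycles with lengths [54, 54, 1] on {0,…,108}.
With 3 cycles on 109 points, sign = (−1)^{109−3} = +1.
(60|109)_J = +1 (Zolotarev's lemma cross-check).

+1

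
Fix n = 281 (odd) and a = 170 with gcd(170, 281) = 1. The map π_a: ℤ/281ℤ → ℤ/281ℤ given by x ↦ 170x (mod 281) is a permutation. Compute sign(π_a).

+1

Orbit of 153 under x↦170x: [153, 158, 165, 231, 211, 183, 200]… (length divides ord_281(170)).
π_170 has 5 disjoint cycles with lengths [70, 70, 70, 70, 1] on {0,…,280}.
With 5 cycles on 281 points, sign = (−1)^{281−5} = +1.
Check: (170/281) = +1 by Zolotarev.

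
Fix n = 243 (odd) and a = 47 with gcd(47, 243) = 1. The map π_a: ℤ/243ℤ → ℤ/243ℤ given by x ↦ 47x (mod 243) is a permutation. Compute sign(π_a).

-1

Orbit of 211 under x↦47x: [211, 197, 25, 203, 64, 92, 193]… (length divides ord_243(47)).
Decompose π into cycles: lengths [162, 54, 18, 6, 2, 1] (6 cycles, including the fixed point 0).
Σ(ℓ_i−1) = 243−6 = 237; sign = (−1)^237 = -1.
Via Zolotarev, sign(π_{47}) = (47|243) = -1.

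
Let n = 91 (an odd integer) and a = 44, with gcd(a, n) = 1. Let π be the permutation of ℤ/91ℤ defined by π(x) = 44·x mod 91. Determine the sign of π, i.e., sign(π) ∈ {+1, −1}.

Orbit of 44 under x↦44x: [44, 25, 8, 79, 18, 64, 86]… (length divides ord_91(44)).
Cycle lengths of π_44 on ℤ/91ℤ: [12, 12, 12, 12, 12, 12, 4, 4, 4, 3, 3, 1]; 12 cycles in total.
With 12 cycles on 91 points, sign = (−1)^{91−12} = -1.

-1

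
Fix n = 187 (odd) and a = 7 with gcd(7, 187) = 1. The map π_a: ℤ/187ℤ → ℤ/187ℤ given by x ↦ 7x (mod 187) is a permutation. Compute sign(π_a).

Orbit of 46 under x↦7x: [46, 135, 10, 70, 116, 64, 74]… (length divides ord_187(7)).
π_7 has 5 disjoint cycles with lengths [80, 80, 16, 10, 1] on {0,…,186}.
With 5 cycles on 187 points, sign = (−1)^{187−5} = +1.

+1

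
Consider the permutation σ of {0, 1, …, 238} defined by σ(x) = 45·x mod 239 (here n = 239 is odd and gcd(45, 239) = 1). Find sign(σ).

Trace 220: π^k(220) = [220, 101, 4, 180, 213, 25, 169] for k=0..6.
3 cycles of lengths [119, 119, 1].
sign(π) = (−1)^{n − #cycles} = (−1)^{239−3} = (−1)^236 = +1.

+1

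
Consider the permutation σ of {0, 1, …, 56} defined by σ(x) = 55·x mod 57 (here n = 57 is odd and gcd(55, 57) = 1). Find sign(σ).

+1

Start at x=25: 25 → 7 → 43 → 28 → 1 → 55 → 4 → … (one orbit).
The orbit structure of x ↦ 55x mod 57: 9 orbits of sizes [9, 9, 9, 9, 9, 9, 1, 1, 1].
9 cycles on 57: each ℓ→(−1)^(ℓ−1), product (−1)^48 = +1.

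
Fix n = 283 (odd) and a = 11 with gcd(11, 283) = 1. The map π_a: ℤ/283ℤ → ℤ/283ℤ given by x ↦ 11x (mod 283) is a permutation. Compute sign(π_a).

Trace 141: π^k(141) = [141, 136, 81, 42, 179, 271, 151] for k=0..6.
The orbit structure of x ↦ 11x mod 283: 3 orbits of sizes [141, 141, 1].
With 3 cycles on 283 points, sign = (−1)^{283−3} = +1.

+1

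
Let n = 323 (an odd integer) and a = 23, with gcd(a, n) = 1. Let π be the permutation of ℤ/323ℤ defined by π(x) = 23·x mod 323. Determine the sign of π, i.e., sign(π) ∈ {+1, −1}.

-1

Orbit of 180 under x↦23x: [180, 264, 258, 120, 176, 172, 80]… (length divides ord_323(23)).
Cycle lengths of π_23 on ℤ/323ℤ: [144, 144, 16, 9, 9, 1]; 6 cycles in total.
With 6 cycles on 323 points, sign = (−1)^{323−6} = -1.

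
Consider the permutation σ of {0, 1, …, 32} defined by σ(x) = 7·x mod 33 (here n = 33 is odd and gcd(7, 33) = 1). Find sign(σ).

-1

Start at x=31: 31 → 19 → 1 → 7 → 16 → 13 → 25 → … (one orbit).
6 cycles of lengths [10, 10, 10, 1, 1, 1].
With 6 cycles on 33 points, sign = (−1)^{33−6} = -1.
Check: (7/33) = -1 by Zolotarev.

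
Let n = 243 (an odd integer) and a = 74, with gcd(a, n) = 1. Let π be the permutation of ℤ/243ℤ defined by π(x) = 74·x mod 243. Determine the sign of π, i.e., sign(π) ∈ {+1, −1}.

-1

Start at x=182: 182 → 103 → 89 → 25 → 149 → 91 → 173 → … (one orbit).
π_74 has 6 disjoint cycles with lengths [162, 54, 18, 6, 2, 1] on {0,…,242}.
Σ(ℓ_i−1) = 243−6 = 237; sign = (−1)^237 = -1.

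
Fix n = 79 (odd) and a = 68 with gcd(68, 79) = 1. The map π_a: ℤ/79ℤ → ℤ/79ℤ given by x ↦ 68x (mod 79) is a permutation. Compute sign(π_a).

-1

Orbit of 54 under x↦68x: [54, 38, 56, 16, 61, 40, 34]… (length divides ord_79(68)).
2 cycles of lengths [78, 1].
n − c = 79 − 2 = 77; sign = (−1)^77 = -1.
Via Zolotarev, sign(π_{68}) = (68|79) = -1.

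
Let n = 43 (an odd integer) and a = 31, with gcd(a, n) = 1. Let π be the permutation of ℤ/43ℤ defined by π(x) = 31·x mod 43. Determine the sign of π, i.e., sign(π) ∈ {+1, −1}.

+1

Orbit of 16 under x↦31x: [16, 23, 25, 1, 31, 15, 35]… (length divides ord_43(31)).
Decompose π into cycles: lengths [21, 21, 1] (3 cycles, including the fixed point 0).
n − c = 43 − 3 = 40; sign = (−1)^40 = +1.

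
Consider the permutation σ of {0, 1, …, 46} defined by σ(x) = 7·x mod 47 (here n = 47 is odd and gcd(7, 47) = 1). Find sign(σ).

+1

Orbit of 16 under x↦7x: [16, 18, 32, 36, 17, 25, 34]… (length divides ord_47(7)).
3 cycles of lengths [23, 23, 1].
With 3 cycles on 47 points, sign = (−1)^{47−3} = +1.
Via Zolotarev, sign(π_{7}) = (7|47) = +1.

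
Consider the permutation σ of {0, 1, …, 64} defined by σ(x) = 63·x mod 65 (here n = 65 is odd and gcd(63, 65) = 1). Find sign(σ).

Orbit of 1 under x↦63x: [1, 63, 4, 57, 16, 33, 64]… (length divides ord_65(63)).
The orbit structure of x ↦ 63x mod 65: 7 orbits of sizes [12, 12, 12, 12, 12, 4, 1].
n − c = 65 − 7 = 58; sign = (−1)^58 = +1.

+1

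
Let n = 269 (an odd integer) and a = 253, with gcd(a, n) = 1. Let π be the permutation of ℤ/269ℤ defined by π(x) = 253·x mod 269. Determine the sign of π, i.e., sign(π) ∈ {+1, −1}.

+1

Start at x=245: 245 → 115 → 43 → 119 → 248 → 67 → 4 → … (one orbit).
Cycle type of π: 134×2 + 1; total 3 cycles.
With 3 cycles on 269 points, sign = (−1)^{269−3} = +1.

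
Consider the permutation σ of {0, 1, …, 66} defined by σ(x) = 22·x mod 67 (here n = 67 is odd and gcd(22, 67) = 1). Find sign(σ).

Trace 1: π^k(1) = [1, 22, 15, 62, 24, 59, 25] for k=0..6.
Cycle lengths of π_22 on ℤ/67ℤ: [11, 11, 11, 11, 11, 11, 1]; 7 cycles in total.
67 − 7 = 60 transpositions; sign(π) = (−1)^60 = +1.
Via Zolotarev, sign(π_{22}) = (22|67) = +1.

+1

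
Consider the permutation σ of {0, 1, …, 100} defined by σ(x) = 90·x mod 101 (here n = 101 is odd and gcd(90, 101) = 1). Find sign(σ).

Trace 76: π^k(76) = [76, 73, 5, 46, 100, 11, 81] for k=0..6.
2 cycles of lengths [100, 1].
With 2 cycles on 101 points, sign = (−1)^{101−2} = -1.
The Jacobi symbol (90|101) = -1 (Zolotarev) agrees.

-1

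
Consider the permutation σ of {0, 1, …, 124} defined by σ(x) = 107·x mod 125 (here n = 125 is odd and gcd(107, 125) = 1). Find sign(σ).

-1

Start at x=1: 1 → 107 → 74 → 43 → 101 → 57 → 99 → … (one orbit).
π_107 has 12 disjoint cycles with lengths [20, 20, 20, 20, 20, 4, 4, 4, 4, 4, 4, 1] on {0,…,124}.
sign(π) = (−1)^{n − #cycles} = (−1)^{125−12} = (−1)^113 = -1.
Via Zolotarev, sign(π_{107}) = (107|125) = -1.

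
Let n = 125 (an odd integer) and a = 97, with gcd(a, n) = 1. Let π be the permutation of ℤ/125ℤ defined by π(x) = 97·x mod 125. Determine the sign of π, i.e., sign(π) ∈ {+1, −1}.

Orbit of 56 under x↦97x: [56, 57, 29, 63, 111, 17, 24]… (length divides ord_125(97)).
π_97 has 4 disjoint cycles with lengths [100, 20, 4, 1] on {0,…,124}.
n − c = 125 − 4 = 121; sign = (−1)^121 = -1.
Zolotarev: (97|125) = -1, matching the cycle-count sign.

-1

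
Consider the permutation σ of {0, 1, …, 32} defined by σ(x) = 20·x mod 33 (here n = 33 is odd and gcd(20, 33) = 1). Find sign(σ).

Orbit of 26 under x↦20x: [26, 25, 5, 1, 20, 4, 14]… (length divides ord_33(20)).
Cycle lengths of π_20 on ℤ/33ℤ: [10, 10, 5, 5, 2, 1]; 6 cycles in total.
n − c = 33 − 6 = 27; sign = (−1)^27 = -1.
Via Zolotarev, sign(π_{20}) = (20|33) = -1.

-1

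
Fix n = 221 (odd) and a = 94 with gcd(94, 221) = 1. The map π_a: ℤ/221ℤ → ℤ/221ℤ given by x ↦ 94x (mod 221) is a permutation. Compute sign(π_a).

+1

Orbit of 66 under x↦94x: [66, 16, 178, 157, 172, 35, 196]… (length divides ord_221(94)).
π_94 has 15 disjoint cycles with lengths [24, 24, 24, 24, 24, 24, 24, 24, 8, 8, 3, 3, 3, 3, 1] on {0,…,220}.
221 − 15 = 206 transpositions; sign(π) = (−1)^206 = +1.
The Jacobi symbol (94|221) = +1 (Zolotarev) agrees.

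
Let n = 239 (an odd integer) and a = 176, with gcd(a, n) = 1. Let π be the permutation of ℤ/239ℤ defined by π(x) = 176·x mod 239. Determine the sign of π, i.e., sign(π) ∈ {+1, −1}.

Orbit of 44 under x↦176x: [44, 96, 166, 58, 170, 45, 33]… (length divides ord_239(176)).
π_176 has 3 disjoint cycles with lengths [119, 119, 1] on {0,…,238}.
With 3 cycles on 239 points, sign = (−1)^{239−3} = +1.
Check: (176/239) = +1 by Zolotarev.

+1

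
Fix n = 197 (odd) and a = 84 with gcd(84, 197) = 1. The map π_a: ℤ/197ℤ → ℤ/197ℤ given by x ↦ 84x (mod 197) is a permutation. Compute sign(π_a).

Orbit of 69 under x↦84x: [69, 83, 77, 164, 183, 6, 110]… (length divides ord_197(84)).
Decompose π into cycles: lengths [28, 28, 28, 28, 28, 28, 28, 1] (8 cycles, including the fixed point 0).
n − c = 197 − 8 = 189; sign = (−1)^189 = -1.
The Jacobi symbol (84|197) = -1 (Zolotarev) agrees.

-1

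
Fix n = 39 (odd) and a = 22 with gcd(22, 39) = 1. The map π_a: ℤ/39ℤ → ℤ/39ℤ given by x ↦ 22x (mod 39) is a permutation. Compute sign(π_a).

+1

Trace 1: π^k(1) = [1, 22, 16] for k=0..2.
Decompose π into cycles: lengths [3, 3, 3, 3, 3, 3, 3, 3, 3, 3, 3, 3, 1, 1, 1] (15 cycles, including the fixed point 0).
With 15 cycles on 39 points, sign = (−1)^{39−15} = +1.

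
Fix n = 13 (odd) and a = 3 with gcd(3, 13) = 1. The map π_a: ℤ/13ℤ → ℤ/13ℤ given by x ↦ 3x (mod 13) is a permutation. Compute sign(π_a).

Orbit of 9 under x↦3x: [9, 1, 3]… (length divides ord_13(3)).
Decompose π into cycles: lengths [3, 3, 3, 3, 1] (5 cycles, including the fixed point 0).
5 cycles on 13: each ℓ→(−1)^(ℓ−1), product (−1)^8 = +1.
Via Zolotarev, sign(π_{3}) = (3|13) = +1.

+1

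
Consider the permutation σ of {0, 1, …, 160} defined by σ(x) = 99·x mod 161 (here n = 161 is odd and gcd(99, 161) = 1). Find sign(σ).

-1

Start at x=50: 50 → 120 → 127 → 15 → 36 → 22 → 85 → … (one orbit).
Cycle lengths of π_99 on ℤ/161ℤ: [22, 22, 22, 22, 22, 22, 22, 1, 1, 1, 1, 1, 1, 1]; 14 cycles in total.
Σ(ℓ_i−1) = 161−14 = 147; sign = (−1)^147 = -1.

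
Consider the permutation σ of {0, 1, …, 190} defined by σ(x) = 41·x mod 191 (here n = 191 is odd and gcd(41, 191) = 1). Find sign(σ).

Start at x=66: 66 → 32 → 166 → 121 → 186 → 177 → 190 → … (one orbit).
The orbit structure of x ↦ 41x mod 191: 6 orbits of sizes [38, 38, 38, 38, 38, 1].
With 6 cycles on 191 points, sign = (−1)^{191−6} = -1.

-1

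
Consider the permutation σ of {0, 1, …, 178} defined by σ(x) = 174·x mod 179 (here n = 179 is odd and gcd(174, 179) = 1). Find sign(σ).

Orbit of 87 under x↦174x: [87, 102, 27, 44, 138, 26, 49]… (length divides ord_179(174)).
Cycle type of π: 178 + 1; total 2 cycles.
sign(π) = (−1)^{n − #cycles} = (−1)^{179−2} = (−1)^177 = -1.
Via Zolotarev, sign(π_{174}) = (174|179) = -1.

-1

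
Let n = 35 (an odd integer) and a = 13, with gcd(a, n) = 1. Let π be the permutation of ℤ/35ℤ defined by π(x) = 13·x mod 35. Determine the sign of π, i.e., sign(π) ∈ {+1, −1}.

+1

Start at x=27: 27 → 1 → 13 → 29 → 27 (one orbit).
11 cycles of lengths [4, 4, 4, 4, 4, 4, 4, 2, 2, 2, 1].
sign(π) = (−1)^{n − #cycles} = (−1)^{35−11} = (−1)^24 = +1.
Check: (13/35) = +1 by Zolotarev.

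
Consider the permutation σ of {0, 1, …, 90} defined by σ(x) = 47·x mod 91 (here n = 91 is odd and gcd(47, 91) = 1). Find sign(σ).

+1

Orbit of 31 under x↦47x: [31, 1, 47, 25, 83, 79, 73]… (length divides ord_91(47)).
11 cycles of lengths [12, 12, 12, 12, 12, 12, 6, 4, 4, 4, 1].
With 11 cycles on 91 points, sign = (−1)^{91−11} = +1.
Zolotarev: (47|91) = +1, matching the cycle-count sign.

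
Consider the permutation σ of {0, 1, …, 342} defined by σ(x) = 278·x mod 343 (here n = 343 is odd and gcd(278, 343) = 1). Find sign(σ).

Orbit of 153 under x↦278x: [153, 2, 213, 218, 236, 95, 342]… (length divides ord_343(278)).
Cycle lengths of π_278 on ℤ/343ℤ: [294, 42, 6, 1]; 4 cycles in total.
sign(π) = (−1)^{n − #cycles} = (−1)^{343−4} = (−1)^339 = -1.
Check: (278/343) = -1 by Zolotarev.

-1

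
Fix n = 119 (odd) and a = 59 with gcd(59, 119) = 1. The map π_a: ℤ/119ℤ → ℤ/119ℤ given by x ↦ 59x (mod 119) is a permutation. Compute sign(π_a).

-1

Trace 76: π^k(76) = [76, 81, 19, 50, 94, 72, 83] for k=0..6.
Decompose π into cycles: lengths [24, 24, 24, 24, 8, 8, 6, 1] (8 cycles, including the fixed point 0).
With 8 cycles on 119 points, sign = (−1)^{119−8} = -1.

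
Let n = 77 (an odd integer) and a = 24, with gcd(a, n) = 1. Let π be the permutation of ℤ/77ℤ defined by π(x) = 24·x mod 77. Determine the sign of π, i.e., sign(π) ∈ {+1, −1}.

+1

Start at x=24: 24 → 37 → 41 → 60 → 54 → 64 → 73 → … (one orbit).
Decompose π into cycles: lengths [30, 30, 10, 6, 1] (5 cycles, including the fixed point 0).
n − c = 77 − 5 = 72; sign = (−1)^72 = +1.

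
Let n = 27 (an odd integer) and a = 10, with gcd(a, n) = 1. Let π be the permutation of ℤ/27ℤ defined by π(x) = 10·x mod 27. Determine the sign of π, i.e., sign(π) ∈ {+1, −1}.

+1

Start at x=19: 19 → 1 → 10 → 19 (one orbit).
The orbit structure of x ↦ 10x mod 27: 15 orbits of sizes [3, 3, 3, 3, 3, 3, 1, 1, 1, 1, 1, 1, 1, 1, 1].
With 15 cycles on 27 points, sign = (−1)^{27−15} = +1.
Check: (10/27) = +1 by Zolotarev.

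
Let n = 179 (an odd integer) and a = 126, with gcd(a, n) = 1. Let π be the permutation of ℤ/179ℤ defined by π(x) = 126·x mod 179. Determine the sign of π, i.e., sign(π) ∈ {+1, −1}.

+1

Trace 149: π^k(149) = [149, 158, 39, 81, 3, 20, 14] for k=0..6.
Cycle type of π: 89×2 + 1; total 3 cycles.
With 3 cycles on 179 points, sign = (−1)^{179−3} = +1.
Check: (126/179) = +1 by Zolotarev.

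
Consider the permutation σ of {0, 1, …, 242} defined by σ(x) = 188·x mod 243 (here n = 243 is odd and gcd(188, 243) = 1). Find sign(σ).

-1

Start at x=188: 188 → 109 → 80 → 217 → 215 → 82 → 107 → … (one orbit).
The orbit structure of x ↦ 188x mod 243: 32 orbits of sizes [18, 18, 18, 18, 18, 18, 18, 18, 18, 6, 6, 6, 6, 6, 6, 6, 6, 6, 2, 2, 2, 2, 2, 2, 2, 2, 2, 2, 2, 2, 2, 1].
sign(π) = (−1)^{n − #cycles} = (−1)^{243−32} = (−1)^211 = -1.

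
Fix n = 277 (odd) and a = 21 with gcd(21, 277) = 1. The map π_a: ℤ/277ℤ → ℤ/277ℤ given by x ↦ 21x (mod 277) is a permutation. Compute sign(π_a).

Start at x=84: 84 → 102 → 203 → 108 → 52 → 261 → 218 → … (one orbit).
Cycle lengths of π_21 on ℤ/277ℤ: [46, 46, 46, 46, 46, 46, 1]; 7 cycles in total.
With 7 cycles on 277 points, sign = (−1)^{277−7} = +1.

+1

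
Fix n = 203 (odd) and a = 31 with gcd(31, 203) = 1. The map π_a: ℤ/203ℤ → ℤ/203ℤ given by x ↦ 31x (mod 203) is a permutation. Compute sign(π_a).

+1

Orbit of 65 under x↦31x: [65, 188, 144, 201, 141, 108, 100]… (length divides ord_203(31)).
The orbit structure of x ↦ 31x mod 203: 5 orbits of sizes [84, 84, 28, 6, 1].
5 cycles on 203: each ℓ→(−1)^(ℓ−1), product (−1)^198 = +1.
(31|203)_J = +1 (Zolotarev's lemma cross-check).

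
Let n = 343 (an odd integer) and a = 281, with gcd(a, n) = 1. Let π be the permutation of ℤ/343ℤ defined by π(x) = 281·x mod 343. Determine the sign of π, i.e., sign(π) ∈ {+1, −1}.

Orbit of 127 under x↦281x: [127, 15, 99, 36, 169, 155, 337]… (length divides ord_343(281)).
19 cycles of lengths [49, 49, 49, 49, 49, 49, 7, 7, 7, 7, 7, 7, 1, 1, 1, 1, 1, 1, 1].
19 cycles on 343: each ℓ→(−1)^(ℓ−1), product (−1)^324 = +1.
Check: (281/343) = +1 by Zolotarev.

+1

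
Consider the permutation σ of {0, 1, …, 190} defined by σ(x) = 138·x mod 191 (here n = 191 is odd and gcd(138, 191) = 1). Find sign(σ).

Orbit of 6 under x↦138x: [6, 64, 46, 45, 98, 154, 51]… (length divides ord_191(138)).
Cycle type of π: 95×2 + 1; total 3 cycles.
191 − 3 = 188 transpositions; sign(π) = (−1)^188 = +1.

+1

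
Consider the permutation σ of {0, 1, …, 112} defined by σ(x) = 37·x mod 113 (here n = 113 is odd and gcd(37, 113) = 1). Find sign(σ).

-1

Start at x=21: 21 → 99 → 47 → 44 → 46 → 7 → 33 → … (one orbit).
The orbit structure of x ↦ 37x mod 113: 2 orbits of sizes [112, 1].
Σ(ℓ_i−1) = 113−2 = 111; sign = (−1)^111 = -1.
Via Zolotarev, sign(π_{37}) = (37|113) = -1.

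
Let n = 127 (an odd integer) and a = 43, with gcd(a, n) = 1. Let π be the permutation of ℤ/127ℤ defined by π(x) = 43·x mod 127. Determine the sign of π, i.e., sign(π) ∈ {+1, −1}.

-1

Orbit of 51 under x↦43x: [51, 34, 65, 1, 43, 71, 5]… (length divides ord_127(43)).
π_43 has 2 disjoint cycles with lengths [126, 1] on {0,…,126}.
2 cycles on 127: each ℓ→(−1)^(ℓ−1), product (−1)^125 = -1.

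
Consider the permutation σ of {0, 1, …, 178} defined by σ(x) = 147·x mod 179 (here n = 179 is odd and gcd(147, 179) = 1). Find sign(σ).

Start at x=138: 138 → 59 → 81 → 93 → 67 → 4 → 51 → … (one orbit).
The orbit structure of x ↦ 147x mod 179: 3 orbits of sizes [89, 89, 1].
With 3 cycles on 179 points, sign = (−1)^{179−3} = +1.
The Jacobi symbol (147|179) = +1 (Zolotarev) agrees.

+1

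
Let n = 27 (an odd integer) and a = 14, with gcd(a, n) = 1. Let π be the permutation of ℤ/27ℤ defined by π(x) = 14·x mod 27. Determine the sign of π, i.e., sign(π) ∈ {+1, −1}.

Trace 19: π^k(19) = [19, 23, 25, 26, 13, 20, 10] for k=0..6.
π_14 has 4 disjoint cycles with lengths [18, 6, 2, 1] on {0,…,26}.
With 4 cycles on 27 points, sign = (−1)^{27−4} = -1.
(14|27)_J = -1 (Zolotarev's lemma cross-check).

-1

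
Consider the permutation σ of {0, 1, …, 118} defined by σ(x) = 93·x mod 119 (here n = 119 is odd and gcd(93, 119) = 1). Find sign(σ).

+1

Orbit of 32 under x↦93x: [32, 1, 93, 81, 36, 16, 60]… (length divides ord_119(93)).
9 cycles of lengths [24, 24, 24, 24, 8, 8, 3, 3, 1].
9 cycles on 119: each ℓ→(−1)^(ℓ−1), product (−1)^110 = +1.
(93|119)_J = +1 (Zolotarev's lemma cross-check).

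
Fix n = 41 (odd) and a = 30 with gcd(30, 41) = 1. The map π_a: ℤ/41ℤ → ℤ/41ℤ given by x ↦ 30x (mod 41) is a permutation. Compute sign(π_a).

Orbit of 4 under x↦30x: [4, 38, 33, 6, 16, 29, 9]… (length divides ord_41(30)).
Cycle type of π: 40 + 1; total 2 cycles.
Σ(ℓ_i−1) = 41−2 = 39; sign = (−1)^39 = -1.
The Jacobi symbol (30|41) = -1 (Zolotarev) agrees.

-1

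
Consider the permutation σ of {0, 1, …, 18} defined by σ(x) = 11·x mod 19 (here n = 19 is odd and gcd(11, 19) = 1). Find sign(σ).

Orbit of 11 under x↦11x: [11, 7, 1]… (length divides ord_19(11)).
Cycle lengths of π_11 on ℤ/19ℤ: [3, 3, 3, 3, 3, 3, 1]; 7 cycles in total.
7 cycles on 19: each ℓ→(−1)^(ℓ−1), product (−1)^12 = +1.

+1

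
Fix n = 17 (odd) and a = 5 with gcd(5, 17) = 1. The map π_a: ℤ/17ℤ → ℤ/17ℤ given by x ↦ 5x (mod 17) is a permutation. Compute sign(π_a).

Orbit of 4 under x↦5x: [4, 3, 15, 7, 1, 5, 8]… (length divides ord_17(5)).
2 cycles of lengths [16, 1].
17 − 2 = 15 transpositions; sign(π) = (−1)^15 = -1.

-1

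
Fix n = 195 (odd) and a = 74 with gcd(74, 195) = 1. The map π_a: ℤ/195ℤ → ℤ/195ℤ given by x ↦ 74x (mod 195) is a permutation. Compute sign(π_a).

-1

Start at x=16: 16 → 14 → 61 → 29 → 1 → 74 → 16 (one orbit).
The orbit structure of x ↦ 74x mod 195: 40 orbits of sizes [6, 6, 6, 6, 6, 6, 6, 6, 6, 6, 6, 6, 6, 6, 6, 6, 6, 6, 6, 6, 6, 6, 6, 6, 6, 6, 6, 6, 3, 3, 3, 3, 2, 2, 2, 2, 2, 2, 2, 1].
Σ(ℓ_i−1) = 195−40 = 155; sign = (−1)^155 = -1.
Via Zolotarev, sign(π_{74}) = (74|195) = -1.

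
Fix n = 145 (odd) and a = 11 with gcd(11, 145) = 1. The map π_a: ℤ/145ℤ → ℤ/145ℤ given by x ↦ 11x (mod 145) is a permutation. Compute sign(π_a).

Start at x=111: 111 → 61 → 91 → 131 → 136 → 46 → 71 → … (one orbit).
Cycle lengths of π_11 on ℤ/145ℤ: [28, 28, 28, 28, 28, 1, 1, 1, 1, 1]; 10 cycles in total.
145 − 10 = 135 transpositions; sign(π) = (−1)^135 = -1.
Via Zolotarev, sign(π_{11}) = (11|145) = -1.

-1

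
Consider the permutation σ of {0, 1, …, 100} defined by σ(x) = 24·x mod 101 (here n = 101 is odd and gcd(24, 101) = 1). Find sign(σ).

Trace 19: π^k(19) = [19, 52, 36, 56, 31, 37, 80] for k=0..6.
Cycle lengths of π_24 on ℤ/101ℤ: [25, 25, 25, 25, 1]; 5 cycles in total.
5 cycles on 101: each ℓ→(−1)^(ℓ−1), product (−1)^96 = +1.
The Jacobi symbol (24|101) = +1 (Zolotarev) agrees.

+1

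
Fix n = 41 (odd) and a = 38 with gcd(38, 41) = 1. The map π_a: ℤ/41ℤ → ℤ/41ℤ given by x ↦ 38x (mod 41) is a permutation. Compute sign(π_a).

-1

Start at x=38: 38 → 9 → 14 → 40 → 3 → 32 → 27 → … (one orbit).
Decompose π into cycles: lengths [8, 8, 8, 8, 8, 1] (6 cycles, including the fixed point 0).
n − c = 41 − 6 = 35; sign = (−1)^35 = -1.
(38|41)_J = -1 (Zolotarev's lemma cross-check).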